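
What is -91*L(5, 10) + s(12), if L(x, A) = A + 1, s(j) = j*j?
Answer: -857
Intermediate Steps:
s(j) = j²
L(x, A) = 1 + A
-91*L(5, 10) + s(12) = -91*(1 + 10) + 12² = -91*11 + 144 = -1001 + 144 = -857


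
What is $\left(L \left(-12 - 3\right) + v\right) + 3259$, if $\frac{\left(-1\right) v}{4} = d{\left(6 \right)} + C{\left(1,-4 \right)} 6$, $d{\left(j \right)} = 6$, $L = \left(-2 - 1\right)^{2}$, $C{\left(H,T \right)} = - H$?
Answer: $3124$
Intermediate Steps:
$L = 9$ ($L = \left(-3\right)^{2} = 9$)
$v = 0$ ($v = - 4 \left(6 + \left(-1\right) 1 \cdot 6\right) = - 4 \left(6 - 6\right) = \left(-4\right) 0 = 0$)
$\left(L \left(-12 - 3\right) + v\right) + 3259 = \left(9 \left(-12 - 3\right) + 0\right) + 3259 = \left(9 \left(-15\right) + 0\right) + 3259 = \left(-135 + 0\right) + 3259 = -135 + 3259 = 3124$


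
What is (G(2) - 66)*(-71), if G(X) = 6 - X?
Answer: 4402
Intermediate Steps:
(G(2) - 66)*(-71) = ((6 - 1*2) - 66)*(-71) = ((6 - 2) - 66)*(-71) = (4 - 66)*(-71) = -62*(-71) = 4402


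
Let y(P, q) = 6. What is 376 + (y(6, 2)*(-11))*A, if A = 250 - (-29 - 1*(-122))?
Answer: -9986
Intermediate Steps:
A = 157 (A = 250 - (-29 + 122) = 250 - 1*93 = 250 - 93 = 157)
376 + (y(6, 2)*(-11))*A = 376 + (6*(-11))*157 = 376 - 66*157 = 376 - 10362 = -9986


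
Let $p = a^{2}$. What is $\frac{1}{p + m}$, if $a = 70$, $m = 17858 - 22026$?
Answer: $\frac{1}{732} \approx 0.0013661$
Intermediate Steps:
$m = -4168$
$p = 4900$ ($p = 70^{2} = 4900$)
$\frac{1}{p + m} = \frac{1}{4900 - 4168} = \frac{1}{732}$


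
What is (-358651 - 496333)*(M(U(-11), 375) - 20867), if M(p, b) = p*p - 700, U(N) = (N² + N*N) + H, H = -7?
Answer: -28777051472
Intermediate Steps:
U(N) = -7 + 2*N² (U(N) = (N² + N*N) - 7 = (N² + N²) - 7 = 2*N² - 7 = -7 + 2*N²)
M(p, b) = -700 + p² (M(p, b) = p² - 700 = -700 + p²)
(-358651 - 496333)*(M(U(-11), 375) - 20867) = (-358651 - 496333)*((-700 + (-7 + 2*(-11)²)²) - 20867) = -854984*((-700 + (-7 + 2*121)²) - 20867) = -854984*((-700 + (-7 + 242)²) - 20867) = -854984*((-700 + 235²) - 20867) = -854984*((-700 + 55225) - 20867) = -854984*(54525 - 20867) = -854984*33658 = -28777051472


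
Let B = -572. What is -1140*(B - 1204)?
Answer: 2024640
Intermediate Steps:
-1140*(B - 1204) = -1140*(-572 - 1204) = -1140*(-1776) = 2024640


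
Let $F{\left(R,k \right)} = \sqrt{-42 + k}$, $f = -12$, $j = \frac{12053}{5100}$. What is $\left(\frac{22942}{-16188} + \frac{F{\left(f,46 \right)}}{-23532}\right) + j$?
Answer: $\frac{750781801}{793616700} \approx 0.94603$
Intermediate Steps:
$j = \frac{709}{300}$ ($j = 12053 \cdot \frac{1}{5100} = \frac{709}{300} \approx 2.3633$)
$\left(\frac{22942}{-16188} + \frac{F{\left(f,46 \right)}}{-23532}\right) + j = \left(\frac{22942}{-16188} + \frac{\sqrt{-42 + 46}}{-23532}\right) + \frac{709}{300} = \left(22942 \left(- \frac{1}{16188}\right) + \sqrt{4} \left(- \frac{1}{23532}\right)\right) + \frac{709}{300} = \left(- \frac{11471}{8094} + 2 \left(- \frac{1}{23532}\right)\right) + \frac{709}{300} = \left(- \frac{11471}{8094} - \frac{1}{11766}\right) + \frac{709}{300} = - \frac{3749330}{2645389} + \frac{709}{300} = \frac{750781801}{793616700}$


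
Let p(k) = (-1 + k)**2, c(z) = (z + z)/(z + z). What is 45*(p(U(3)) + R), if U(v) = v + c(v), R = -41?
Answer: -1440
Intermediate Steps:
c(z) = 1 (c(z) = (2*z)/((2*z)) = (2*z)*(1/(2*z)) = 1)
U(v) = 1 + v (U(v) = v + 1 = 1 + v)
45*(p(U(3)) + R) = 45*((-1 + (1 + 3))**2 - 41) = 45*((-1 + 4)**2 - 41) = 45*(3**2 - 41) = 45*(9 - 41) = 45*(-32) = -1440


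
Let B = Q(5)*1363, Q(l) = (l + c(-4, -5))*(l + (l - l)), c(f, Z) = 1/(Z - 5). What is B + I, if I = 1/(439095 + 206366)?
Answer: 43108403809/1290922 ≈ 33394.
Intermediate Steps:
c(f, Z) = 1/(-5 + Z)
Q(l) = l*(-⅒ + l) (Q(l) = (l + 1/(-5 - 5))*(l + (l - l)) = (l + 1/(-10))*(l + 0) = (l - ⅒)*l = (-⅒ + l)*l = l*(-⅒ + l))
I = 1/645461 ≈ 1.5493e-6
B = 66787/2 (B = (5*(-⅒ + 5))*1363 = (5*(49/10))*1363 = (49/2)*1363 = 66787/2 ≈ 33394.)
B + I = 66787/2 + 1/645461 = 43108403809/1290922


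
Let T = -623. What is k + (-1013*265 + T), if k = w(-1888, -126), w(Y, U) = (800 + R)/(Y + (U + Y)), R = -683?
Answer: -1049903453/3902 ≈ -2.6907e+5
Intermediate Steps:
w(Y, U) = 117/(U + 2*Y) (w(Y, U) = (800 - 683)/(Y + (U + Y)) = 117/(U + 2*Y))
k = -117/3902 (k = 117/(-126 + 2*(-1888)) = 117/(-126 - 3776) = 117/(-3902) = 117*(-1/3902) = -117/3902 ≈ -0.029985)
k + (-1013*265 + T) = -117/3902 + (-1013*265 - 623) = -117/3902 + (-268445 - 623) = -117/3902 - 269068 = -1049903453/3902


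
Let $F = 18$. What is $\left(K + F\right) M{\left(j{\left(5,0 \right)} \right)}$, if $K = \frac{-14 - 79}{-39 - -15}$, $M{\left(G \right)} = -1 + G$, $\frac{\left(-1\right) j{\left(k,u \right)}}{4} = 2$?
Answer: $- \frac{1575}{8} \approx -196.88$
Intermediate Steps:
$j{\left(k,u \right)} = -8$ ($j{\left(k,u \right)} = \left(-4\right) 2 = -8$)
$K = \frac{31}{8}$ ($K = - \frac{93}{-39 + \left(-15 + 30\right)} = - \frac{93}{-39 + 15} = - \frac{93}{-24} = \left(-93\right) \left(- \frac{1}{24}\right) = \frac{31}{8} \approx 3.875$)
$\left(K + F\right) M{\left(j{\left(5,0 \right)} \right)} = \left(\frac{31}{8} + 18\right) \left(-1 - 8\right) = \frac{175}{8} \left(-9\right) = - \frac{1575}{8}$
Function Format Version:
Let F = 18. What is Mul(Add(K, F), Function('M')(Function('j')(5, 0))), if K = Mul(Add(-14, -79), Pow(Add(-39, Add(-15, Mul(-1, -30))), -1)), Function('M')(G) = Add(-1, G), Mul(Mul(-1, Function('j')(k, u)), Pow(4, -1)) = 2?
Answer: Rational(-1575, 8) ≈ -196.88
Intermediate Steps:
Function('j')(k, u) = -8 (Function('j')(k, u) = Mul(-4, 2) = -8)
K = Rational(31, 8) (K = Mul(-93, Pow(Add(-39, Add(-15, 30)), -1)) = Mul(-93, Pow(Add(-39, 15), -1)) = Mul(-93, Pow(-24, -1)) = Mul(-93, Rational(-1, 24)) = Rational(31, 8) ≈ 3.8750)
Mul(Add(K, F), Function('M')(Function('j')(5, 0))) = Mul(Add(Rational(31, 8), 18), Add(-1, -8)) = Mul(Rational(175, 8), -9) = Rational(-1575, 8)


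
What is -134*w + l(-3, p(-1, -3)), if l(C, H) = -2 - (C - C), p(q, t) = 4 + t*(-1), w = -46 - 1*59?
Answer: 14068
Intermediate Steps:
w = -105 (w = -46 - 59 = -105)
p(q, t) = 4 - t
l(C, H) = -2 (l(C, H) = -2 - 1*0 = -2 + 0 = -2)
-134*w + l(-3, p(-1, -3)) = -134*(-105) - 2 = 14070 - 2 = 14068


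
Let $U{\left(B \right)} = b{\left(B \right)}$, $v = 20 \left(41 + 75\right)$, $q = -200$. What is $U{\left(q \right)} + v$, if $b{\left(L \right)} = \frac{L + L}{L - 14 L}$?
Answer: $\frac{30158}{13} \approx 2319.8$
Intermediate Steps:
$b{\left(L \right)} = - \frac{2}{13}$ ($b{\left(L \right)} = \frac{2 L}{\left(-13\right) L} = 2 L \left(- \frac{1}{13 L}\right) = - \frac{2}{13}$)
$v = 2320$ ($v = 20 \cdot 116 = 2320$)
$U{\left(B \right)} = - \frac{2}{13}$
$U{\left(q \right)} + v = - \frac{2}{13} + 2320 = \frac{30158}{13}$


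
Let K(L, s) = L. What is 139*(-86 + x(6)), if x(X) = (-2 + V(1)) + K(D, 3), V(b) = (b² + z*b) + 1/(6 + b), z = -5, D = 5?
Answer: -84512/7 ≈ -12073.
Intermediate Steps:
V(b) = b² + 1/(6 + b) - 5*b (V(b) = (b² - 5*b) + 1/(6 + b) = b² + 1/(6 + b) - 5*b)
x(X) = -6/7 (x(X) = (-2 + (1 + 1² + 1³ - 30*1)/(6 + 1)) + 5 = (-2 + (1 + 1 + 1 - 30)/7) + 5 = (-2 + (⅐)*(-27)) + 5 = (-2 - 27/7) + 5 = -41/7 + 5 = -6/7)
139*(-86 + x(6)) = 139*(-86 - 6/7) = 139*(-608/7) = -84512/7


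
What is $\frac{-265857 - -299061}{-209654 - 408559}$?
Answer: $- \frac{11068}{206071} \approx -0.05371$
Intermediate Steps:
$\frac{-265857 - -299061}{-209654 - 408559} = \frac{-265857 + 299061}{-618213} = 33204 \left(- \frac{1}{618213}\right) = - \frac{11068}{206071}$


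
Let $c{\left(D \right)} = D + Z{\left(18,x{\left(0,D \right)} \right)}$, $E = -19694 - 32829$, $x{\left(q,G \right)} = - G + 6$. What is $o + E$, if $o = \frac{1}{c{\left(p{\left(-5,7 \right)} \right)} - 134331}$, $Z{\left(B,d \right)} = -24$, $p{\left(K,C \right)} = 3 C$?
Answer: $- \frac{7055624683}{134334} \approx -52523.0$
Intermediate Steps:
$x{\left(q,G \right)} = 6 - G$
$E = -52523$ ($E = -19694 - 32829 = -52523$)
$c{\left(D \right)} = -24 + D$ ($c{\left(D \right)} = D - 24 = -24 + D$)
$o = - \frac{1}{134334}$ ($o = \frac{1}{\left(-24 + 3 \cdot 7\right) - 134331} = \frac{1}{\left(-24 + 21\right) - 134331} = \frac{1}{-3 - 134331} = \frac{1}{-134334} = - \frac{1}{134334} \approx -7.4441 \cdot 10^{-6}$)
$o + E = - \frac{1}{134334} - 52523 = - \frac{7055624683}{134334}$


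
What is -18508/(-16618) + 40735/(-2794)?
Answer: -44658777/3316478 ≈ -13.466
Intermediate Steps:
-18508/(-16618) + 40735/(-2794) = -18508*(-1/16618) + 40735*(-1/2794) = 1322/1187 - 40735/2794 = -44658777/3316478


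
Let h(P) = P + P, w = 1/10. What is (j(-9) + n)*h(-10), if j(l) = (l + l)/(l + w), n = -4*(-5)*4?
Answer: -146000/89 ≈ -1640.4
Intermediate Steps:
w = 1/10 (w = 1*(1/10) = 1/10 ≈ 0.10000)
n = 80 (n = 20*4 = 80)
j(l) = 2*l/(1/10 + l) (j(l) = (l + l)/(l + 1/10) = (2*l)/(1/10 + l) = 2*l/(1/10 + l))
h(P) = 2*P
(j(-9) + n)*h(-10) = (20*(-9)/(1 + 10*(-9)) + 80)*(2*(-10)) = (20*(-9)/(1 - 90) + 80)*(-20) = (20*(-9)/(-89) + 80)*(-20) = (20*(-9)*(-1/89) + 80)*(-20) = (180/89 + 80)*(-20) = (7300/89)*(-20) = -146000/89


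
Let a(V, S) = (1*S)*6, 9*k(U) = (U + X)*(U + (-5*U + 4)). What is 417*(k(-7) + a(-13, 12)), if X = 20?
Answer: 147896/3 ≈ 49299.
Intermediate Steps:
k(U) = (4 - 4*U)*(20 + U)/9 (k(U) = ((U + 20)*(U + (-5*U + 4)))/9 = ((20 + U)*(U + (4 - 5*U)))/9 = ((20 + U)*(4 - 4*U))/9 = ((4 - 4*U)*(20 + U))/9 = (4 - 4*U)*(20 + U)/9)
a(V, S) = 6*S (a(V, S) = S*6 = 6*S)
417*(k(-7) + a(-13, 12)) = 417*((80/9 - 76/9*(-7) - 4/9*(-7)**2) + 6*12) = 417*((80/9 + 532/9 - 4/9*49) + 72) = 417*((80/9 + 532/9 - 196/9) + 72) = 417*(416/9 + 72) = 417*(1064/9) = 147896/3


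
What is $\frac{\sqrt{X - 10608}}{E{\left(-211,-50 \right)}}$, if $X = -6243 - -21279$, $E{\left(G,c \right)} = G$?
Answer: $- \frac{6 \sqrt{123}}{211} \approx -0.31537$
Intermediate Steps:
$X = 15036$ ($X = -6243 + 21279 = 15036$)
$\frac{\sqrt{X - 10608}}{E{\left(-211,-50 \right)}} = \frac{\sqrt{15036 - 10608}}{-211} = \sqrt{4428} \left(- \frac{1}{211}\right) = 6 \sqrt{123} \left(- \frac{1}{211}\right) = - \frac{6 \sqrt{123}}{211}$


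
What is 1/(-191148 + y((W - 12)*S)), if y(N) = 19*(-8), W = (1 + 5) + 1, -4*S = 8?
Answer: -1/191300 ≈ -5.2274e-6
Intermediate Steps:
S = -2 (S = -¼*8 = -2)
W = 7 (W = 6 + 1 = 7)
y(N) = -152
1/(-191148 + y((W - 12)*S)) = 1/(-191148 - 152) = 1/(-191300) = -1/191300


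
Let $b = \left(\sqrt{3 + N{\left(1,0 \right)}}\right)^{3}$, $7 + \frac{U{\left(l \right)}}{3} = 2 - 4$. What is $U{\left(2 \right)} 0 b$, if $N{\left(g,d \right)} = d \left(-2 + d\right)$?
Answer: $0$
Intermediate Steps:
$U{\left(l \right)} = -27$ ($U{\left(l \right)} = -21 + 3 \left(2 - 4\right) = -21 + 3 \left(-2\right) = -21 - 6 = -27$)
$b = 3 \sqrt{3}$ ($b = \left(\sqrt{3 + 0 \left(-2 + 0\right)}\right)^{3} = \left(\sqrt{3 + 0 \left(-2\right)}\right)^{3} = \left(\sqrt{3 + 0}\right)^{3} = \left(\sqrt{3}\right)^{3} = 3 \sqrt{3} \approx 5.1962$)
$U{\left(2 \right)} 0 b = \left(-27\right) 0 \cdot 3 \sqrt{3} = 0 \cdot 3 \sqrt{3} = 0$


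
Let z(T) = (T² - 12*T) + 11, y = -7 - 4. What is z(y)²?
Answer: 69696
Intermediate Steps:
y = -11
z(T) = 11 + T² - 12*T
z(y)² = (11 + (-11)² - 12*(-11))² = (11 + 121 + 132)² = 264² = 69696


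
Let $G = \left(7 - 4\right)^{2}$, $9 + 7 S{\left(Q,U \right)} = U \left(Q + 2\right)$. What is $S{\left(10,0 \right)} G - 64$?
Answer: $- \frac{529}{7} \approx -75.571$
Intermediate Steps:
$S{\left(Q,U \right)} = - \frac{9}{7} + \frac{U \left(2 + Q\right)}{7}$ ($S{\left(Q,U \right)} = - \frac{9}{7} + \frac{U \left(Q + 2\right)}{7} = - \frac{9}{7} + \frac{U \left(2 + Q\right)}{7}$)
$G = 9$ ($G = 3^{2} = 9$)
$S{\left(10,0 \right)} G - 64 = \left(- \frac{9}{7} + \frac{2}{7} \cdot 0 + \frac{1}{7} \cdot 10 \cdot 0\right) 9 - 64 = \left(- \frac{9}{7} + 0 + 0\right) 9 - 64 = \left(- \frac{9}{7}\right) 9 - 64 = - \frac{81}{7} - 64 = - \frac{529}{7}$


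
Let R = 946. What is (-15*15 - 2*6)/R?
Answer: -237/946 ≈ -0.25053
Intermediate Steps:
(-15*15 - 2*6)/R = (-15*15 - 2*6)/946 = (-225 - 12)*(1/946) = -237*1/946 = -237/946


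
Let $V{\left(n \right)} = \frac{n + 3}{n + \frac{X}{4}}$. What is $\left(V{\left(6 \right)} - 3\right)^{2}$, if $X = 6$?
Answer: $\frac{81}{25} \approx 3.24$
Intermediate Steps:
$V{\left(n \right)} = \frac{3 + n}{\frac{3}{2} + n}$ ($V{\left(n \right)} = \frac{n + 3}{n + \frac{6}{4}} = \frac{3 + n}{n + 6 \cdot \frac{1}{4}} = \frac{3 + n}{n + \frac{3}{2}} = \frac{3 + n}{\frac{3}{2} + n}$)
$\left(V{\left(6 \right)} - 3\right)^{2} = \left(\frac{2 \left(3 + 6\right)}{3 + 2 \cdot 6} - 3\right)^{2} = \left(2 \frac{1}{3 + 12} \cdot 9 - 3\right)^{2} = \left(2 \cdot \frac{1}{15} \cdot 9 - 3\right)^{2} = \left(\frac{6}{5} - 3\right)^{2} = \left(- \frac{9}{5}\right)^{2} = \frac{81}{25}$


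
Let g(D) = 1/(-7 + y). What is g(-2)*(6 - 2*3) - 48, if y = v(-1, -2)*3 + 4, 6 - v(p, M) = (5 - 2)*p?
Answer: -48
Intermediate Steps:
v(p, M) = 6 - 3*p (v(p, M) = 6 - (5 - 2)*p = 6 - 3*p)
y = 31 (y = (6 - 3*(-1))*3 + 4 = (6 + 3)*3 + 4 = 9*3 + 4 = 27 + 4 = 31)
g(D) = 1/24 (g(D) = 1/(-7 + 31) = 1/24)
g(-2)*(6 - 2*3) - 48 = (6 - 2*3)/24 - 48 = (6 - 6)/24 - 48 = (1/24)*0 - 48 = 0 - 48 = -48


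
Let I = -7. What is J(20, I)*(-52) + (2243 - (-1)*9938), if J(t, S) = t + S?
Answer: 11505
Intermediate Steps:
J(t, S) = S + t
J(20, I)*(-52) + (2243 - (-1)*9938) = (-7 + 20)*(-52) + (2243 - (-1)*9938) = 13*(-52) + (2243 - 1*(-9938)) = -676 + (2243 + 9938) = -676 + 12181 = 11505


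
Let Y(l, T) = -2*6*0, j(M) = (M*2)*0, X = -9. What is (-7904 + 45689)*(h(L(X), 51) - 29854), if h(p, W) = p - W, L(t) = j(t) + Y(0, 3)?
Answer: -1129960425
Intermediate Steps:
j(M) = 0 (j(M) = (2*M)*0 = 0)
Y(l, T) = 0 (Y(l, T) = -12*0 = 0)
L(t) = 0 (L(t) = 0 + 0 = 0)
(-7904 + 45689)*(h(L(X), 51) - 29854) = (-7904 + 45689)*((0 - 1*51) - 29854) = 37785*((0 - 51) - 29854) = 37785*(-51 - 29854) = 37785*(-29905) = -1129960425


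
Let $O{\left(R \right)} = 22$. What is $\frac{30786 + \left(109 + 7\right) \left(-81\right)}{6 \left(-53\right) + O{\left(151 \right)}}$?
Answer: $- \frac{10695}{148} \approx -72.264$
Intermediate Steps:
$\frac{30786 + \left(109 + 7\right) \left(-81\right)}{6 \left(-53\right) + O{\left(151 \right)}} = \frac{30786 + \left(109 + 7\right) \left(-81\right)}{6 \left(-53\right) + 22} = \frac{30786 + 116 \left(-81\right)}{-318 + 22} = \frac{30786 - 9396}{-296} = 21390 \left(- \frac{1}{296}\right) = - \frac{10695}{148}$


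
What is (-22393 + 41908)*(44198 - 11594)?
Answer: 636267060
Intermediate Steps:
(-22393 + 41908)*(44198 - 11594) = 19515*32604 = 636267060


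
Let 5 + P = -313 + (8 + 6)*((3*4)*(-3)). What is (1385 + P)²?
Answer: 316969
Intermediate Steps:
P = -822 (P = -5 + (-313 + (8 + 6)*((3*4)*(-3))) = -5 + (-313 + 14*(12*(-3))) = -5 + (-313 + 14*(-36)) = -5 + (-313 - 504) = -5 - 817 = -822)
(1385 + P)² = (1385 - 822)² = 563² = 316969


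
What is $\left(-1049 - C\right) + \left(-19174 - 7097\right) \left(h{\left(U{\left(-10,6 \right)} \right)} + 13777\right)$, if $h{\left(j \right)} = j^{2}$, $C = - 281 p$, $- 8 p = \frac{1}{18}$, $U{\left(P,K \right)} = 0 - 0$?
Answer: $- \frac{52118872985}{144} \approx -3.6194 \cdot 10^{8}$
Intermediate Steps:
$U{\left(P,K \right)} = 0$ ($U{\left(P,K \right)} = 0 + 0 = 0$)
$p = - \frac{1}{144}$ ($p = - \frac{1}{8 \cdot 18} = \left(- \frac{1}{8}\right) \frac{1}{18} = - \frac{1}{144} \approx -0.0069444$)
$C = \frac{281}{144}$ ($C = \left(-281\right) \left(- \frac{1}{144}\right) = \frac{281}{144} \approx 1.9514$)
$\left(-1049 - C\right) + \left(-19174 - 7097\right) \left(h{\left(U{\left(-10,6 \right)} \right)} + 13777\right) = \left(-1049 - \frac{281}{144}\right) + \left(-19174 - 7097\right) \left(0^{2} + 13777\right) = \left(-1049 - \frac{281}{144}\right) - 26271 \left(0 + 13777\right) = - \frac{151337}{144} - 361935567 = - \frac{52118872985}{144}$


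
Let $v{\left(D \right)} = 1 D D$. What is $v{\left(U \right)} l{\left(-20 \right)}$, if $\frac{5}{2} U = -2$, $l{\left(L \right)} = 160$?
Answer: $\frac{512}{5} \approx 102.4$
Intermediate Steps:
$U = - \frac{4}{5}$ ($U = \frac{2}{5} \left(-2\right) = - \frac{4}{5} \approx -0.8$)
$v{\left(D \right)} = D^{2}$ ($v{\left(D \right)} = D D = D^{2}$)
$v{\left(U \right)} l{\left(-20 \right)} = \left(- \frac{4}{5}\right)^{2} \cdot 160 = \frac{16}{25} \cdot 160 = \frac{512}{5}$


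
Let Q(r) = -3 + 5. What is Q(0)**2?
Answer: 4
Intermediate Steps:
Q(r) = 2
Q(0)**2 = 2**2 = 4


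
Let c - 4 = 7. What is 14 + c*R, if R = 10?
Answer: 124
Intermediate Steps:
c = 11 (c = 4 + 7 = 11)
14 + c*R = 14 + 11*10 = 14 + 110 = 124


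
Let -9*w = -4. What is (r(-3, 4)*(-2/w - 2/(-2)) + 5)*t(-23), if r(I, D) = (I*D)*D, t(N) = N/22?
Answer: -3979/22 ≈ -180.86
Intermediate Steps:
w = 4/9 (w = -⅑*(-4) = 4/9 ≈ 0.44444)
t(N) = N/22 (t(N) = N*(1/22) = N/22)
r(I, D) = I*D² (r(I, D) = (D*I)*D = I*D²)
(r(-3, 4)*(-2/w - 2/(-2)) + 5)*t(-23) = ((-3*4²)*(-2/4/9 - 2/(-2)) + 5)*((1/22)*(-23)) = ((-3*16)*(-2*9/4 - 2*(-½)) + 5)*(-23/22) = (-48*(-9/2 + 1) + 5)*(-23/22) = (-48*(-7/2) + 5)*(-23/22) = (168 + 5)*(-23/22) = 173*(-23/22) = -3979/22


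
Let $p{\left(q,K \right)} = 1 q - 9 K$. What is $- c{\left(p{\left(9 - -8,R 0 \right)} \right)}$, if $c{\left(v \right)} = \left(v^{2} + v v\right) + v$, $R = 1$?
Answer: $-595$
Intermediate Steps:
$p{\left(q,K \right)} = q - 9 K$
$c{\left(v \right)} = v + 2 v^{2}$ ($c{\left(v \right)} = \left(v^{2} + v^{2}\right) + v = 2 v^{2} + v = v + 2 v^{2}$)
$- c{\left(p{\left(9 - -8,R 0 \right)} \right)} = - \left(\left(9 - -8\right) - 9 \cdot 1 \cdot 0\right) \left(1 + 2 \left(\left(9 - -8\right) - 9 \cdot 1 \cdot 0\right)\right) = - \left(\left(9 + 8\right) - 0\right) \left(1 + 2 \left(\left(9 + 8\right) - 0\right)\right) = - \left(17 + 0\right) \left(1 + 2 \left(17 + 0\right)\right) = - 17 \left(1 + 2 \cdot 17\right) = - 17 \left(1 + 34\right) = - 17 \cdot 35 = \left(-1\right) 595 = -595$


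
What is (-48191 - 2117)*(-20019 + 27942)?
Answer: -398590284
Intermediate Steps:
(-48191 - 2117)*(-20019 + 27942) = -50308*7923 = -398590284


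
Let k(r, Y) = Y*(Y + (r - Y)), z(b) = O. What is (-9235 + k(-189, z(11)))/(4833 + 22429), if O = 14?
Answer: -11881/27262 ≈ -0.43581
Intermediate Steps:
z(b) = 14
k(r, Y) = Y*r
(-9235 + k(-189, z(11)))/(4833 + 22429) = (-9235 + 14*(-189))/(4833 + 22429) = (-9235 - 2646)/27262 = -11881*1/27262 = -11881/27262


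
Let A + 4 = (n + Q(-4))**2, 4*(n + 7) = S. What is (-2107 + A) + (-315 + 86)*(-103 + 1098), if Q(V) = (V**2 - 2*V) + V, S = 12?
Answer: -229710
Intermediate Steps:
Q(V) = V**2 - V
n = -4 (n = -7 + (1/4)*12 = -7 + 3 = -4)
A = 252 (A = -4 + (-4 - 4*(-1 - 4))**2 = -4 + (-4 - 4*(-5))**2 = -4 + (-4 + 20)**2 = -4 + 16**2 = -4 + 256 = 252)
(-2107 + A) + (-315 + 86)*(-103 + 1098) = (-2107 + 252) + (-315 + 86)*(-103 + 1098) = -1855 - 229*995 = -1855 - 227855 = -229710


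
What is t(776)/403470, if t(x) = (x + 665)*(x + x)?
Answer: 1118216/201735 ≈ 5.5430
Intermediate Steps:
t(x) = 2*x*(665 + x) (t(x) = (665 + x)*(2*x) = 2*x*(665 + x))
t(776)/403470 = (2*776*(665 + 776))/403470 = (2*776*1441)*(1/403470) = 2236432*(1/403470) = 1118216/201735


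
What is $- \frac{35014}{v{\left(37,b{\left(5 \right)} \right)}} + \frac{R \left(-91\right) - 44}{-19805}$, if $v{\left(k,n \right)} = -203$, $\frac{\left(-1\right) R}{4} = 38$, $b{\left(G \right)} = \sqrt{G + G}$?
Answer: $\frac{98664758}{574345} \approx 171.79$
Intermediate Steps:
$b{\left(G \right)} = \sqrt{2} \sqrt{G}$ ($b{\left(G \right)} = \sqrt{2 G} = \sqrt{2} \sqrt{G}$)
$R = -152$ ($R = \left(-4\right) 38 = -152$)
$- \frac{35014}{v{\left(37,b{\left(5 \right)} \right)}} + \frac{R \left(-91\right) - 44}{-19805} = - \frac{35014}{-203} + \frac{\left(-152\right) \left(-91\right) - 44}{-19805} = \left(-35014\right) \left(- \frac{1}{203}\right) + \left(13832 - 44\right) \left(- \frac{1}{19805}\right) = \frac{5002}{29} + 13788 \left(- \frac{1}{19805}\right) = \frac{5002}{29} - \frac{13788}{19805} = \frac{98664758}{574345}$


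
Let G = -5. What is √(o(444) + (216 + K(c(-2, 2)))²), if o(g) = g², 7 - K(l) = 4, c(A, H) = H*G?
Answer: 3*√27233 ≈ 495.07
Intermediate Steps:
c(A, H) = -5*H (c(A, H) = H*(-5) = -5*H)
K(l) = 3 (K(l) = 7 - 1*4 = 7 - 4 = 3)
√(o(444) + (216 + K(c(-2, 2)))²) = √(444² + (216 + 3)²) = √(197136 + 219²) = √(197136 + 47961) = √245097 = 3*√27233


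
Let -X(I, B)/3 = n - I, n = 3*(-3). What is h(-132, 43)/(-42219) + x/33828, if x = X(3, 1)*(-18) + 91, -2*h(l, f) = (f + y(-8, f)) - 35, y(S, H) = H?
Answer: -2517041/158687148 ≈ -0.015862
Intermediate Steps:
h(l, f) = 35/2 - f (h(l, f) = -((f + f) - 35)/2 = -(2*f - 35)/2 = -(-35 + 2*f)/2 = 35/2 - f)
n = -9
X(I, B) = 27 + 3*I (X(I, B) = -3*(-9 - I) = 27 + 3*I)
x = -557 (x = (27 + 3*3)*(-18) + 91 = (27 + 9)*(-18) + 91 = 36*(-18) + 91 = -648 + 91 = -557)
h(-132, 43)/(-42219) + x/33828 = (35/2 - 1*43)/(-42219) - 557/33828 = (35/2 - 43)*(-1/42219) - 557*1/33828 = -51/2*(-1/42219) - 557/33828 = 17/28146 - 557/33828 = -2517041/158687148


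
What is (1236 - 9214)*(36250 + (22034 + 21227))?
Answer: -634338758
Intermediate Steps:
(1236 - 9214)*(36250 + (22034 + 21227)) = -7978*(36250 + 43261) = -7978*79511 = -634338758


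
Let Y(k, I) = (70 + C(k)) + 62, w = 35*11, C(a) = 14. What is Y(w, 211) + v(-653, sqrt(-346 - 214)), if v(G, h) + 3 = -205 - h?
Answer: -62 - 4*I*sqrt(35) ≈ -62.0 - 23.664*I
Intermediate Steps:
v(G, h) = -208 - h (v(G, h) = -3 + (-205 - h) = -208 - h)
w = 385
Y(k, I) = 146 (Y(k, I) = (70 + 14) + 62 = 84 + 62 = 146)
Y(w, 211) + v(-653, sqrt(-346 - 214)) = 146 + (-208 - sqrt(-346 - 214)) = 146 + (-208 - sqrt(-560)) = 146 + (-208 - 4*I*sqrt(35)) = -62 - 4*I*sqrt(35)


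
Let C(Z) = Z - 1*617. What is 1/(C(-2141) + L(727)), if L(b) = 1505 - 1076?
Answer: -1/2329 ≈ -0.00042937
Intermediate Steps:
C(Z) = -617 + Z (C(Z) = Z - 617 = -617 + Z)
L(b) = 429
1/(C(-2141) + L(727)) = 1/((-617 - 2141) + 429) = 1/(-2758 + 429) = 1/(-2329) = -1/2329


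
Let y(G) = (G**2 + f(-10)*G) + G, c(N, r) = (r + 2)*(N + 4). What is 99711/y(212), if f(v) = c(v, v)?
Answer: 11079/6148 ≈ 1.8020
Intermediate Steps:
c(N, r) = (2 + r)*(4 + N)
f(v) = 8 + v**2 + 6*v (f(v) = 8 + 2*v + 4*v + v*v = 8 + 2*v + 4*v + v**2 = 8 + v**2 + 6*v)
y(G) = G**2 + 49*G (y(G) = (G**2 + (8 + (-10)**2 + 6*(-10))*G) + G = (G**2 + (8 + 100 - 60)*G) + G = (G**2 + 48*G) + G = G**2 + 49*G)
99711/y(212) = 99711/((212*(49 + 212))) = 99711/((212*261)) = 99711/55332 = 99711*(1/55332) = 11079/6148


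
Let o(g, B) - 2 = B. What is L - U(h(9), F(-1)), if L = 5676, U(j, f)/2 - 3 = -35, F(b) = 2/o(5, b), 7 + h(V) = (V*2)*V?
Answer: 5740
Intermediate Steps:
o(g, B) = 2 + B
h(V) = -7 + 2*V**2 (h(V) = -7 + (V*2)*V = -7 + (2*V)*V = -7 + 2*V**2)
F(b) = 2/(2 + b)
U(j, f) = -64 (U(j, f) = 6 + 2*(-35) = 6 - 70 = -64)
L - U(h(9), F(-1)) = 5676 - 1*(-64) = 5676 + 64 = 5740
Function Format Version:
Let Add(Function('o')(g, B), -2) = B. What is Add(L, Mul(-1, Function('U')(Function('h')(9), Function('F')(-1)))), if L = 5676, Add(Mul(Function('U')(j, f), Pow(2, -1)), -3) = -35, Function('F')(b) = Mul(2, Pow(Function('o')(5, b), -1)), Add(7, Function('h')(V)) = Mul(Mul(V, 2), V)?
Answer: 5740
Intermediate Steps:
Function('o')(g, B) = Add(2, B)
Function('h')(V) = Add(-7, Mul(2, Pow(V, 2))) (Function('h')(V) = Add(-7, Mul(Mul(V, 2), V)) = Add(-7, Mul(Mul(2, V), V)) = Add(-7, Mul(2, Pow(V, 2))))
Function('F')(b) = Mul(2, Pow(Add(2, b), -1))
Function('U')(j, f) = -64 (Function('U')(j, f) = Add(6, Mul(2, -35)) = Add(6, -70) = -64)
Add(L, Mul(-1, Function('U')(Function('h')(9), Function('F')(-1)))) = Add(5676, Mul(-1, -64)) = Add(5676, 64) = 5740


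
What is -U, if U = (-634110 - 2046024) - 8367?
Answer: 2688501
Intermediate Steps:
U = -2688501 (U = -2680134 - 8367 = -2688501)
-U = -1*(-2688501) = 2688501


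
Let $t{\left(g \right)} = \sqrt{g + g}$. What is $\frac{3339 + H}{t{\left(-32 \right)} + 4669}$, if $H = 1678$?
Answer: $\frac{23424373}{21799625} - \frac{40136 i}{21799625} \approx 1.0745 - 0.0018411 i$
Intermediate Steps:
$t{\left(g \right)} = \sqrt{2} \sqrt{g}$ ($t{\left(g \right)} = \sqrt{2 g} = \sqrt{2} \sqrt{g}$)
$\frac{3339 + H}{t{\left(-32 \right)} + 4669} = \frac{3339 + 1678}{\sqrt{2} \sqrt{-32} + 4669} = \frac{5017}{\sqrt{2} \cdot 4 i \sqrt{2} + 4669} = \frac{5017}{8 i + 4669} = \frac{5017}{4669 + 8 i} = 5017 \frac{4669 - 8 i}{21799625} = \frac{5017 \left(4669 - 8 i\right)}{21799625}$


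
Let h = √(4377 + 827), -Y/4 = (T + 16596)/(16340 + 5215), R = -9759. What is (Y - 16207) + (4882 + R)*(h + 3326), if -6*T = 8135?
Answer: -1049972836367/64665 - 9754*√1301 ≈ -1.6589e+7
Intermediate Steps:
T = -8135/6 (T = -⅙*8135 = -8135/6 ≈ -1355.8)
Y = -182882/64665 (Y = -4*(-8135/6 + 16596)/(16340 + 5215) = -182882/(3*21555) = -4*91441/129330 = -182882/64665 ≈ -2.8281)
h = 2*√1301 (h = √5204 = 2*√1301 ≈ 72.139)
(Y - 16207) + (4882 + R)*(h + 3326) = (-182882/64665 - 16207) + (4882 - 9759)*(2*√1301 + 3326) = -1048208537/64665 - 4877*(3326 + 2*√1301) = -1048208537/64665 + (-16220902 - 9754*√1301) = -1049972836367/64665 - 9754*√1301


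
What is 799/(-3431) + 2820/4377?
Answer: 43817/106507 ≈ 0.41140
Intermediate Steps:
799/(-3431) + 2820/4377 = 799*(-1/3431) + 2820*(1/4377) = -17/73 + 940/1459 = 43817/106507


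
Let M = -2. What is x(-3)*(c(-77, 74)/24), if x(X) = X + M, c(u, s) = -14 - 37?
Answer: 85/8 ≈ 10.625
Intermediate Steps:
c(u, s) = -51
x(X) = -2 + X (x(X) = X - 2 = -2 + X)
x(-3)*(c(-77, 74)/24) = (-2 - 3)*(-51/24) = -(-255)/24 = -5*(-17/8) = 85/8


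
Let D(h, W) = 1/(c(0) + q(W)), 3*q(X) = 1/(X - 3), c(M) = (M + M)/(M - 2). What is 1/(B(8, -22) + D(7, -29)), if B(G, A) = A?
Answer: -1/118 ≈ -0.0084746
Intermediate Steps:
c(M) = 2*M/(-2 + M) (c(M) = (2*M)/(-2 + M) = 2*M/(-2 + M))
q(X) = 1/(3*(-3 + X)) (q(X) = 1/(3*(X - 3)) = 1/(3*(-3 + X)))
D(h, W) = -9 + 3*W (D(h, W) = 1/(2*0/(-2 + 0) + 1/(3*(-3 + W))) = 1/(2*0/(-2) + 1/(3*(-3 + W))) = 1/(2*0*(-1/2) + 1/(3*(-3 + W))) = 1/(0 + 1/(3*(-3 + W))) = 1/(1/(3*(-3 + W))) = -9 + 3*W)
1/(B(8, -22) + D(7, -29)) = 1/(-22 + (-9 + 3*(-29))) = 1/(-22 + (-9 - 87)) = 1/(-22 - 96) = 1/(-118) = -1/118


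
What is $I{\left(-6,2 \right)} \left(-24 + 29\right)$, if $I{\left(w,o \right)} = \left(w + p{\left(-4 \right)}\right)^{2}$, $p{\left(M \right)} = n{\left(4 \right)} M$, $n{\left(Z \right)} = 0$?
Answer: $180$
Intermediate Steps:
$p{\left(M \right)} = 0$ ($p{\left(M \right)} = 0 M = 0$)
$I{\left(w,o \right)} = w^{2}$ ($I{\left(w,o \right)} = \left(w + 0\right)^{2} = w^{2}$)
$I{\left(-6,2 \right)} \left(-24 + 29\right) = \left(-6\right)^{2} \left(-24 + 29\right) = 36 \cdot 5 = 180$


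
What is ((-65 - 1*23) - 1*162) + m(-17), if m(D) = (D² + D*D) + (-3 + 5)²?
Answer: 332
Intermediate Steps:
m(D) = 4 + 2*D² (m(D) = (D² + D²) + 2² = 2*D² + 4 = 4 + 2*D²)
((-65 - 1*23) - 1*162) + m(-17) = ((-65 - 1*23) - 1*162) + (4 + 2*(-17)²) = ((-65 - 23) - 162) + (4 + 2*289) = (-88 - 162) + (4 + 578) = -250 + 582 = 332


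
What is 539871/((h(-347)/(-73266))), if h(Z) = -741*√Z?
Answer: -13184729562*I*√347/85709 ≈ -2.8656e+6*I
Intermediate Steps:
539871/((h(-347)/(-73266))) = 539871/((-741*I*√347/(-73266))) = 539871/((-741*I*√347*(-1/73266))) = 539871/((247*I*√347/24422)) = 539871*(-24422*I*√347/85709) = -13184729562*I*√347/85709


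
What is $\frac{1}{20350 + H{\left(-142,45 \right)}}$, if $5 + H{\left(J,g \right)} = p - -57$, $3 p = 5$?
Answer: $\frac{3}{61211} \approx 4.9011 \cdot 10^{-5}$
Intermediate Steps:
$p = \frac{5}{3}$ ($p = \frac{1}{3} \cdot 5 = \frac{5}{3} \approx 1.6667$)
$H{\left(J,g \right)} = \frac{161}{3}$ ($H{\left(J,g \right)} = -5 + \left(\frac{5}{3} - -57\right) = -5 + \left(\frac{5}{3} + 57\right) = -5 + \frac{176}{3} = \frac{161}{3}$)
$\frac{1}{20350 + H{\left(-142,45 \right)}} = \frac{1}{20350 + \frac{161}{3}} = \frac{1}{\frac{61211}{3}} = \frac{3}{61211}$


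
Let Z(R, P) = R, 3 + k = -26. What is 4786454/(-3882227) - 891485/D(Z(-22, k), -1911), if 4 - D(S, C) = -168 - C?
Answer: 3452623493589/6751192753 ≈ 511.41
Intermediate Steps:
k = -29 (k = -3 - 26 = -29)
D(S, C) = 172 + C (D(S, C) = 4 - (-168 - C) = 4 + (168 + C) = 172 + C)
4786454/(-3882227) - 891485/D(Z(-22, k), -1911) = 4786454/(-3882227) - 891485/(172 - 1911) = 4786454*(-1/3882227) - 891485/(-1739) = -4786454/3882227 - 891485*(-1/1739) = -4786454/3882227 + 891485/1739 = 3452623493589/6751192753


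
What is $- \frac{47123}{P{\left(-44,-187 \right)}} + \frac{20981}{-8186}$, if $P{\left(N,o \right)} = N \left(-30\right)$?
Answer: $- \frac{206721899}{5402760} \approx -38.262$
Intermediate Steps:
$P{\left(N,o \right)} = - 30 N$
$- \frac{47123}{P{\left(-44,-187 \right)}} + \frac{20981}{-8186} = - \frac{47123}{\left(-30\right) \left(-44\right)} + \frac{20981}{-8186} = - \frac{47123}{1320} + 20981 \left(- \frac{1}{8186}\right) = \left(-47123\right) \frac{1}{1320} - \frac{20981}{8186} = - \frac{47123}{1320} - \frac{20981}{8186} = - \frac{206721899}{5402760}$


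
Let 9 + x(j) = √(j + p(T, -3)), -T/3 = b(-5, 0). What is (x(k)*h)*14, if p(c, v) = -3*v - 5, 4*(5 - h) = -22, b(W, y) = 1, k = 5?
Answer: -882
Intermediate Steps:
h = 21/2 (h = 5 - ¼*(-22) = 5 + 11/2 = 21/2 ≈ 10.500)
T = -3 (T = -3*1 = -3)
p(c, v) = -5 - 3*v
x(j) = -9 + √(4 + j) (x(j) = -9 + √(j + (-5 - 3*(-3))) = -9 + √(j + (-5 + 9)) = -9 + √(j + 4) = -9 + √(4 + j))
(x(k)*h)*14 = ((-9 + √(4 + 5))*(21/2))*14 = ((-9 + √9)*(21/2))*14 = ((-9 + 3)*(21/2))*14 = -6*21/2*14 = -63*14 = -882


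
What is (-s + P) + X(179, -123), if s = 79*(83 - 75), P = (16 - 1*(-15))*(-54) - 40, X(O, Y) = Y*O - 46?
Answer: -24409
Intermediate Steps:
X(O, Y) = -46 + O*Y (X(O, Y) = O*Y - 46 = -46 + O*Y)
P = -1714 (P = (16 + 15)*(-54) - 40 = 31*(-54) - 40 = -1674 - 40 = -1714)
s = 632 (s = 79*8 = 632)
(-s + P) + X(179, -123) = (-1*632 - 1714) + (-46 + 179*(-123)) = (-632 - 1714) + (-46 - 22017) = -2346 - 22063 = -24409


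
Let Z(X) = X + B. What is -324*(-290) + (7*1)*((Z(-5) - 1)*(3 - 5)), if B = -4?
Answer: 94100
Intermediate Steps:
Z(X) = -4 + X (Z(X) = X - 4 = -4 + X)
-324*(-290) + (7*1)*((Z(-5) - 1)*(3 - 5)) = -324*(-290) + (7*1)*(((-4 - 5) - 1)*(3 - 5)) = 93960 + 7*((-9 - 1)*(-2)) = 93960 + 7*(-10*(-2)) = 93960 + 7*20 = 93960 + 140 = 94100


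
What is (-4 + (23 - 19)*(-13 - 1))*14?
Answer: -840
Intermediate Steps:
(-4 + (23 - 19)*(-13 - 1))*14 = (-4 + 4*(-14))*14 = (-4 - 56)*14 = -60*14 = -840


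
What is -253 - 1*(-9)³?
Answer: 476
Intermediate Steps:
-253 - 1*(-9)³ = -253 - 1*(-729) = -253 + 729 = 476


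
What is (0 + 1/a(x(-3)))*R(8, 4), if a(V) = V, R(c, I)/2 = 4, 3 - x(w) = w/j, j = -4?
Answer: 32/9 ≈ 3.5556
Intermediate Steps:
x(w) = 3 + w/4 (x(w) = 3 - w/(-4) = 3 - w*(-1)/4 = 3 - (-1)*w/4 = 3 + w/4)
R(c, I) = 8 (R(c, I) = 2*4 = 8)
(0 + 1/a(x(-3)))*R(8, 4) = (0 + 1/(3 + (1/4)*(-3)))*8 = (0 + 1/(3 - 3/4))*8 = (0 + 1/(9/4))*8 = (0 + 4/9)*8 = (4/9)*8 = 32/9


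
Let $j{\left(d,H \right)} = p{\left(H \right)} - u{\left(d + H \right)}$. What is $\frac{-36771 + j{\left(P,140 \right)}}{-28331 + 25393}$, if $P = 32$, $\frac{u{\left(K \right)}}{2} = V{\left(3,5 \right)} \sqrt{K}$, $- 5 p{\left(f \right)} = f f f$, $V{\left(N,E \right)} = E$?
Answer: $\frac{585571}{2938} + \frac{10 \sqrt{43}}{1469} \approx 199.35$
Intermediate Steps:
$p{\left(f \right)} = - \frac{f^{3}}{5}$ ($p{\left(f \right)} = - \frac{f f f}{5} = - \frac{f^{2} f}{5} = - \frac{f^{3}}{5}$)
$u{\left(K \right)} = 10 \sqrt{K}$ ($u{\left(K \right)} = 2 \cdot 5 \sqrt{K} = 10 \sqrt{K}$)
$j{\left(d,H \right)} = - 10 \sqrt{H + d} - \frac{H^{3}}{5}$ ($j{\left(d,H \right)} = - \frac{H^{3}}{5} - 10 \sqrt{d + H} = - \frac{H^{3}}{5} - 10 \sqrt{H + d} = - 10 \sqrt{H + d} - \frac{H^{3}}{5}$)
$\frac{-36771 + j{\left(P,140 \right)}}{-28331 + 25393} = \frac{-36771 - \left(548800 + 10 \sqrt{140 + 32}\right)}{-28331 + 25393} = \frac{-36771 - \left(548800 + 10 \sqrt{172}\right)}{-2938} = \left(-36771 - \left(548800 + 10 \cdot 2 \sqrt{43}\right)\right) \left(- \frac{1}{2938}\right) = \left(-36771 - \left(548800 + 20 \sqrt{43}\right)\right) \left(- \frac{1}{2938}\right) = \left(-585571 - 20 \sqrt{43}\right) \left(- \frac{1}{2938}\right) = \frac{585571}{2938} + \frac{10 \sqrt{43}}{1469}$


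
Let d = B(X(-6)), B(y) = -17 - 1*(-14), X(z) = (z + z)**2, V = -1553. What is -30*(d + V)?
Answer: 46680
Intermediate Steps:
X(z) = 4*z**2 (X(z) = (2*z)**2 = 4*z**2)
B(y) = -3 (B(y) = -17 + 14 = -3)
d = -3
-30*(d + V) = -30*(-3 - 1553) = -30*(-1556) = 46680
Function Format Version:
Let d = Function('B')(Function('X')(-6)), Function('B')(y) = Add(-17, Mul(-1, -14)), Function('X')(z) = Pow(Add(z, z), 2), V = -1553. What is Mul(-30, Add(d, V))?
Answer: 46680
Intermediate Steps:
Function('X')(z) = Mul(4, Pow(z, 2)) (Function('X')(z) = Pow(Mul(2, z), 2) = Mul(4, Pow(z, 2)))
Function('B')(y) = -3 (Function('B')(y) = Add(-17, 14) = -3)
d = -3
Mul(-30, Add(d, V)) = Mul(-30, Add(-3, -1553)) = Mul(-30, -1556) = 46680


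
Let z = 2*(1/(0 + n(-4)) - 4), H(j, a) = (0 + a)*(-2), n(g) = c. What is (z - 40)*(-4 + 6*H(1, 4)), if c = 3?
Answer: 7384/3 ≈ 2461.3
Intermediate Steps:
n(g) = 3
H(j, a) = -2*a (H(j, a) = a*(-2) = -2*a)
z = -22/3 (z = 2*(1/(0 + 3) - 4) = 2*(1/3 - 4) = 2*(⅓ - 4) = 2*(-11/3) = -22/3 ≈ -7.3333)
(z - 40)*(-4 + 6*H(1, 4)) = (-22/3 - 40)*(-4 + 6*(-2*4)) = -142*(-4 + 6*(-8))/3 = -142*(-4 - 48)/3 = -142/3*(-52) = 7384/3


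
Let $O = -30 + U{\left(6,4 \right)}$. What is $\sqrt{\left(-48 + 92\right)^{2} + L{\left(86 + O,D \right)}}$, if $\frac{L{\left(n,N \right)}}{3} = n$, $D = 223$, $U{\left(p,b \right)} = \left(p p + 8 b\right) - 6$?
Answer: $\sqrt{2290} \approx 47.854$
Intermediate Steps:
$U{\left(p,b \right)} = -6 + p^{2} + 8 b$ ($U{\left(p,b \right)} = \left(p^{2} + 8 b\right) - 6 = -6 + p^{2} + 8 b$)
$O = 32$ ($O = -30 + \left(-6 + 6^{2} + 8 \cdot 4\right) = -30 + \left(-6 + 36 + 32\right) = -30 + 62 = 32$)
$L{\left(n,N \right)} = 3 n$
$\sqrt{\left(-48 + 92\right)^{2} + L{\left(86 + O,D \right)}} = \sqrt{\left(-48 + 92\right)^{2} + 3 \left(86 + 32\right)} = \sqrt{44^{2} + 3 \cdot 118} = \sqrt{1936 + 354} = \sqrt{2290}$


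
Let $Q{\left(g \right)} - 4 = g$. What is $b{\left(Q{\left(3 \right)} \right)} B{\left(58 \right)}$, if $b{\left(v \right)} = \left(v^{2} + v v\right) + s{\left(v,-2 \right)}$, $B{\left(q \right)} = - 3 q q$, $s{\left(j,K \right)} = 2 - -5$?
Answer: $-1059660$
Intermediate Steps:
$Q{\left(g \right)} = 4 + g$
$s{\left(j,K \right)} = 7$ ($s{\left(j,K \right)} = 2 + 5 = 7$)
$B{\left(q \right)} = - 3 q^{2}$
$b{\left(v \right)} = 7 + 2 v^{2}$ ($b{\left(v \right)} = \left(v^{2} + v v\right) + 7 = \left(v^{2} + v^{2}\right) + 7 = 2 v^{2} + 7 = 7 + 2 v^{2}$)
$b{\left(Q{\left(3 \right)} \right)} B{\left(58 \right)} = \left(7 + 2 \left(4 + 3\right)^{2}\right) \left(- 3 \cdot 58^{2}\right) = \left(7 + 2 \cdot 7^{2}\right) \left(\left(-3\right) 3364\right) = \left(7 + 2 \cdot 49\right) \left(-10092\right) = \left(7 + 98\right) \left(-10092\right) = 105 \left(-10092\right) = -1059660$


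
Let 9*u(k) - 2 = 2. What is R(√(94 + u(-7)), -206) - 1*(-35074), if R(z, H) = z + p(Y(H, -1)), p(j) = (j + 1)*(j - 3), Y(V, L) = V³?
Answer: 76419364496559 + 5*√34/3 ≈ 7.6419e+13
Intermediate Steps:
u(k) = 4/9 (u(k) = 2/9 + (⅑)*2 = 2/9 + 2/9 = 4/9)
p(j) = (1 + j)*(-3 + j)
R(z, H) = -3 + z + H⁶ - 2*H³ (R(z, H) = z + (-3 + (H³)² - 2*H³) = z + (-3 + H⁶ - 2*H³) = -3 + z + H⁶ - 2*H³)
R(√(94 + u(-7)), -206) - 1*(-35074) = (-3 + √(94 + 4/9) + (-206)⁶ - 2*(-206)³) - 1*(-35074) = (-3 + √(850/9) + 76419346977856 - 2*(-8741816)) + 35074 = (-3 + 5*√34/3 + 76419346977856 + 17483632) + 35074 = (76419364461485 + 5*√34/3) + 35074 = 76419364496559 + 5*√34/3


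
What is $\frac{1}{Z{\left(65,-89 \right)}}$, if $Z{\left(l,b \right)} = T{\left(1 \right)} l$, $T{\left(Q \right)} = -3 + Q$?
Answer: $- \frac{1}{130} \approx -0.0076923$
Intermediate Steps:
$Z{\left(l,b \right)} = - 2 l$ ($Z{\left(l,b \right)} = \left(-3 + 1\right) l = - 2 l$)
$\frac{1}{Z{\left(65,-89 \right)}} = \frac{1}{\left(-2\right) 65} = \frac{1}{-130} = - \frac{1}{130}$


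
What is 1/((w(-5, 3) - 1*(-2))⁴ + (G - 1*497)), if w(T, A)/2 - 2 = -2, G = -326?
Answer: -1/807 ≈ -0.0012392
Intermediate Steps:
w(T, A) = 0 (w(T, A) = 4 + 2*(-2) = 4 - 4 = 0)
1/((w(-5, 3) - 1*(-2))⁴ + (G - 1*497)) = 1/((0 - 1*(-2))⁴ + (-326 - 1*497)) = 1/((0 + 2)⁴ + (-326 - 497)) = 1/(2⁴ - 823) = 1/(16 - 823) = 1/(-807) = -1/807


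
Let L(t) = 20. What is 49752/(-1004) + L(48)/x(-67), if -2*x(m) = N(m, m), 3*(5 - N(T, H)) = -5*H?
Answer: -98751/2008 ≈ -49.179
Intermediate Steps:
N(T, H) = 5 + 5*H/3 (N(T, H) = 5 - (-5)*H/3 = 5 + 5*H/3)
x(m) = -5/2 - 5*m/6 (x(m) = -(5 + 5*m/3)/2 = -5/2 - 5*m/6)
49752/(-1004) + L(48)/x(-67) = 49752/(-1004) + 20/(-5/2 - ⅚*(-67)) = 49752*(-1/1004) + 20/(-5/2 + 335/6) = -12438/251 + 20/(160/3) = -12438/251 + 20*(3/160) = -12438/251 + 3/8 = -98751/2008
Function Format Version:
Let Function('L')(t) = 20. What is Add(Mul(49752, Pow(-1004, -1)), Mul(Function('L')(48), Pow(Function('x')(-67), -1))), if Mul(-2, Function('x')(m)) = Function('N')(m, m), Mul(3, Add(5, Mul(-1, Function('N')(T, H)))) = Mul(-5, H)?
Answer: Rational(-98751, 2008) ≈ -49.179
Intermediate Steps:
Function('N')(T, H) = Add(5, Mul(Rational(5, 3), H)) (Function('N')(T, H) = Add(5, Mul(Rational(-1, 3), Mul(-5, H))) = Add(5, Mul(Rational(5, 3), H)))
Function('x')(m) = Add(Rational(-5, 2), Mul(Rational(-5, 6), m)) (Function('x')(m) = Mul(Rational(-1, 2), Add(5, Mul(Rational(5, 3), m))) = Add(Rational(-5, 2), Mul(Rational(-5, 6), m)))
Add(Mul(49752, Pow(-1004, -1)), Mul(Function('L')(48), Pow(Function('x')(-67), -1))) = Add(Mul(49752, Pow(-1004, -1)), Mul(20, Pow(Add(Rational(-5, 2), Mul(Rational(-5, 6), -67)), -1))) = Add(Mul(49752, Rational(-1, 1004)), Mul(20, Pow(Add(Rational(-5, 2), Rational(335, 6)), -1))) = Add(Rational(-12438, 251), Mul(20, Pow(Rational(160, 3), -1))) = Add(Rational(-12438, 251), Mul(20, Rational(3, 160))) = Add(Rational(-12438, 251), Rational(3, 8)) = Rational(-98751, 2008)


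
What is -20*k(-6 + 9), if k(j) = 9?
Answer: -180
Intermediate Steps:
-20*k(-6 + 9) = -20*9 = -180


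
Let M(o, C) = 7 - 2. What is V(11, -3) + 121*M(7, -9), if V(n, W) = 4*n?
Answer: 649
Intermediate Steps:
M(o, C) = 5
V(11, -3) + 121*M(7, -9) = 4*11 + 121*5 = 44 + 605 = 649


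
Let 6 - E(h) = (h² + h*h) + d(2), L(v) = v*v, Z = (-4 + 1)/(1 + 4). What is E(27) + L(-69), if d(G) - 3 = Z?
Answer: 16533/5 ≈ 3306.6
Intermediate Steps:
Z = -⅗ (Z = -3/5 = -3*⅕ = -⅗ ≈ -0.60000)
d(G) = 12/5 (d(G) = 3 - ⅗ = 12/5)
L(v) = v²
E(h) = 18/5 - 2*h² (E(h) = 6 - ((h² + h*h) + 12/5) = 6 - ((h² + h²) + 12/5) = 6 - (2*h² + 12/5) = 6 - (12/5 + 2*h²) = 6 + (-12/5 - 2*h²) = 18/5 - 2*h²)
E(27) + L(-69) = (18/5 - 2*27²) + (-69)² = (18/5 - 2*729) + 4761 = (18/5 - 1458) + 4761 = -7272/5 + 4761 = 16533/5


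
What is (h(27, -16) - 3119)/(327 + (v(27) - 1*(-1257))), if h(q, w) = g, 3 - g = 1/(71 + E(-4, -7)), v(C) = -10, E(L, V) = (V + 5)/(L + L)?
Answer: -444032/224295 ≈ -1.9797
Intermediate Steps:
E(L, V) = (5 + V)/(2*L) (E(L, V) = (5 + V)/((2*L)) = (5 + V)*(1/(2*L)) = (5 + V)/(2*L))
g = 851/285 (g = 3 - 1/(71 + (½)*(5 - 7)/(-4)) = 3 - 1/(71 + (½)*(-¼)*(-2)) = 3 - 1/(71 + ¼) = 3 - 1/285/4 = 3 - 1*4/285 = 3 - 4/285 = 851/285 ≈ 2.9860)
h(q, w) = 851/285
(h(27, -16) - 3119)/(327 + (v(27) - 1*(-1257))) = (851/285 - 3119)/(327 + (-10 - 1*(-1257))) = -888064/(285*(327 + (-10 + 1257))) = -888064/(285*(327 + 1247)) = -888064/285/1574 = -888064/285*1/1574 = -444032/224295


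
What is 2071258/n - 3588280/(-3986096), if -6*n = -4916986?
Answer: 4198807618543/1224973639166 ≈ 3.4277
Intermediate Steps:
n = 2458493/3 (n = -⅙*(-4916986) = 2458493/3 ≈ 8.1950e+5)
2071258/n - 3588280/(-3986096) = 2071258/(2458493/3) - 3588280/(-3986096) = 2071258*(3/2458493) - 3588280*(-1/3986096) = 6213774/2458493 + 448535/498262 = 4198807618543/1224973639166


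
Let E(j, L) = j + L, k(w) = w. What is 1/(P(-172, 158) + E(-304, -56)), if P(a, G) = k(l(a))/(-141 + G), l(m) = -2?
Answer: -17/6122 ≈ -0.0027769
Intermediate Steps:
E(j, L) = L + j
P(a, G) = -2/(-141 + G)
1/(P(-172, 158) + E(-304, -56)) = 1/(-2/(-141 + 158) + (-56 - 304)) = 1/(-2/17 - 360) = 1/(-6122/17) = -17/6122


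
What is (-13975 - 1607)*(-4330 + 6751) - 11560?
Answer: -37735582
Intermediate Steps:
(-13975 - 1607)*(-4330 + 6751) - 11560 = -15582*2421 - 11560 = -37724022 - 11560 = -37735582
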